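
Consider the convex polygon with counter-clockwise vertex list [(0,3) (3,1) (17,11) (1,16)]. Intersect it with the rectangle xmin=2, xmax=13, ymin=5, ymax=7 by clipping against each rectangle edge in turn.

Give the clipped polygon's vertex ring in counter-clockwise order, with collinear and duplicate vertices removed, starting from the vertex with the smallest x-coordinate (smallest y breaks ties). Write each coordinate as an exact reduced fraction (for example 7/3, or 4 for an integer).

1. After x ≥ 2: [(2,5/3) (3,1) (17,11) (2,251/16)]
2. After x ≤ 13: [(2,5/3) (3,1) (13,57/7) (13,49/4) (2,251/16)]
3. After y ≥ 5: [(2,5) (43/5,5) (13,57/7) (13,49/4) (2,251/16)]
4. After y ≤ 7: [(2,7) (2,5) (43/5,5) (57/5,7)]
5. Canonical ring: [(2,5) (43/5,5) (57/5,7) (2,7)]

Clipped polygon: [(2,5) (43/5,5) (57/5,7) (2,7)]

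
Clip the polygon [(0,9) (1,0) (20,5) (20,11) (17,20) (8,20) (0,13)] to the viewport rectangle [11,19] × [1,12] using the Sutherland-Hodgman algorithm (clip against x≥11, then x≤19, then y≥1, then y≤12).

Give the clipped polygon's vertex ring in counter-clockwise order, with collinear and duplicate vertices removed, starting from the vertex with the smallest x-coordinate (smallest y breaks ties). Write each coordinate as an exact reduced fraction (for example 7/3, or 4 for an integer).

1. After x ≥ 11: [(11,50/19) (20,5) (20,11) (17,20) (11,20)]
2. After x ≤ 19: [(11,50/19) (19,90/19) (19,14) (17,20) (11,20)]
3. After y ≥ 1: [(11,50/19) (19,90/19) (19,14) (17,20) (11,20)]
4. After y ≤ 12: [(11,12) (11,50/19) (19,90/19) (19,12)]
5. Canonical ring: [(11,50/19) (19,90/19) (19,12) (11,12)]

Clipped polygon: [(11,50/19) (19,90/19) (19,12) (11,12)]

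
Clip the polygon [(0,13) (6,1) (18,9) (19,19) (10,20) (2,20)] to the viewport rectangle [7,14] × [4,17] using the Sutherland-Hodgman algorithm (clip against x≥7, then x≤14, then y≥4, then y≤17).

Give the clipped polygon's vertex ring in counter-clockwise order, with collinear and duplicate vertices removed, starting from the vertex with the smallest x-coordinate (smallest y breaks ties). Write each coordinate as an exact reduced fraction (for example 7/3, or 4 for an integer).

1. After x ≥ 7: [(7,5/3) (18,9) (19,19) (10,20) (7,20)]
2. After x ≤ 14: [(7,5/3) (14,19/3) (14,176/9) (10,20) (7,20)]
3. After y ≥ 4: [(7,4) (21/2,4) (14,19/3) (14,176/9) (10,20) (7,20)]
4. After y ≤ 17: [(7,17) (7,4) (21/2,4) (14,19/3) (14,17)]
5. Canonical ring: [(7,4) (21/2,4) (14,19/3) (14,17) (7,17)]

Clipped polygon: [(7,4) (21/2,4) (14,19/3) (14,17) (7,17)]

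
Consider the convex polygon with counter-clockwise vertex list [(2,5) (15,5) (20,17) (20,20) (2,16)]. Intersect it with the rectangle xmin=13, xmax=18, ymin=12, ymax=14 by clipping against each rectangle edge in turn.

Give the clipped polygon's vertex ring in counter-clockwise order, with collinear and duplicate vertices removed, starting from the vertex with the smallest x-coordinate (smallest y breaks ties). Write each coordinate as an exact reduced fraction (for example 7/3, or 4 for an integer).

Clipped polygon: [(13,12) (215/12,12) (18,61/5) (18,14) (13,14)]

1. After x ≥ 13: [(13,5) (15,5) (20,17) (20,20) (13,166/9)]
2. After x ≤ 18: [(13,5) (15,5) (18,61/5) (18,176/9) (13,166/9)]
3. After y ≥ 12: [(13,12) (215/12,12) (18,61/5) (18,176/9) (13,166/9)]
4. After y ≤ 14: [(13,14) (13,12) (215/12,12) (18,61/5) (18,14)]
5. Canonical ring: [(13,12) (215/12,12) (18,61/5) (18,14) (13,14)]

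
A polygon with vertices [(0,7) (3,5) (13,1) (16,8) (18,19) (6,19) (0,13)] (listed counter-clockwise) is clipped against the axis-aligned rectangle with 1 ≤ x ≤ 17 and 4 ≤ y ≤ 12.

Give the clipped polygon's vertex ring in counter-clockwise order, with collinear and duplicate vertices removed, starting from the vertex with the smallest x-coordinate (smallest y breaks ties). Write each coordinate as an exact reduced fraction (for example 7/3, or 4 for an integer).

1. After x ≥ 1: [(1,19/3) (3,5) (13,1) (16,8) (18,19) (6,19) (1,14)]
2. After x ≤ 17: [(1,19/3) (3,5) (13,1) (16,8) (17,27/2) (17,19) (6,19) (1,14)]
3. After y ≥ 4: [(1,19/3) (3,5) (11/2,4) (100/7,4) (16,8) (17,27/2) (17,19) (6,19) (1,14)]
4. After y ≤ 12: [(1,12) (1,19/3) (3,5) (11/2,4) (100/7,4) (16,8) (184/11,12)]
5. Canonical ring: [(1,19/3) (3,5) (11/2,4) (100/7,4) (16,8) (184/11,12) (1,12)]

Clipped polygon: [(1,19/3) (3,5) (11/2,4) (100/7,4) (16,8) (184/11,12) (1,12)]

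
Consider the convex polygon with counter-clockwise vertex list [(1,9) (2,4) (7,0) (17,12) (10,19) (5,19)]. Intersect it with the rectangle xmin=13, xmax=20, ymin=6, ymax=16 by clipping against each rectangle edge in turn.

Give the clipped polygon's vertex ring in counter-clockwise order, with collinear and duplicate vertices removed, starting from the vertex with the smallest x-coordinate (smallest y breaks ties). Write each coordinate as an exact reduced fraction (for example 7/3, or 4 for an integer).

1. After x ≥ 13: [(13,36/5) (17,12) (13,16)]
2. After x ≤ 20: [(13,36/5) (17,12) (13,16)]
3. After y ≥ 6: [(13,36/5) (17,12) (13,16)]
4. After y ≤ 16: [(13,36/5) (17,12) (13,16)]
5. Canonical ring: [(13,36/5) (17,12) (13,16)]

Clipped polygon: [(13,36/5) (17,12) (13,16)]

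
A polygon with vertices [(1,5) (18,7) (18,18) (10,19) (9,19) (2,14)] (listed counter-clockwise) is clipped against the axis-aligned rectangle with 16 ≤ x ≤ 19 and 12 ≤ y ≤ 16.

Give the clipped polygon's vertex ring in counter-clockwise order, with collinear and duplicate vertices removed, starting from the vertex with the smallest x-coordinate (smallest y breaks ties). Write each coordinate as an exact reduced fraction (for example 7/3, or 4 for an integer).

Clipped polygon: [(16,12) (18,12) (18,16) (16,16)]

1. After x ≥ 16: [(16,115/17) (18,7) (18,18) (16,73/4)]
2. After x ≤ 19: [(16,115/17) (18,7) (18,18) (16,73/4)]
3. After y ≥ 12: [(16,12) (18,12) (18,18) (16,73/4)]
4. After y ≤ 16: [(16,16) (16,12) (18,12) (18,16)]
5. Canonical ring: [(16,12) (18,12) (18,16) (16,16)]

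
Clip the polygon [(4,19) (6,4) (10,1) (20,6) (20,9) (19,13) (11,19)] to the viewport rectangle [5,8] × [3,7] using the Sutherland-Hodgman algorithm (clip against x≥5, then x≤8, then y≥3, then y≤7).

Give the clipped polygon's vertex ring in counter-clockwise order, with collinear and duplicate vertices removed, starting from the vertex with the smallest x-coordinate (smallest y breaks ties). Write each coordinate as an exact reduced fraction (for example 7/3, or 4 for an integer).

1. After x ≥ 5: [(5,19) (5,23/2) (6,4) (10,1) (20,6) (20,9) (19,13) (11,19)]
2. After x ≤ 8: [(8,19) (5,19) (5,23/2) (6,4) (8,5/2)]
3. After y ≥ 3: [(8,3) (8,19) (5,19) (5,23/2) (6,4) (22/3,3)]
4. After y ≤ 7: [(8,3) (8,7) (28/5,7) (6,4) (22/3,3)]
5. Canonical ring: [(28/5,7) (6,4) (22/3,3) (8,3) (8,7)]

Clipped polygon: [(28/5,7) (6,4) (22/3,3) (8,3) (8,7)]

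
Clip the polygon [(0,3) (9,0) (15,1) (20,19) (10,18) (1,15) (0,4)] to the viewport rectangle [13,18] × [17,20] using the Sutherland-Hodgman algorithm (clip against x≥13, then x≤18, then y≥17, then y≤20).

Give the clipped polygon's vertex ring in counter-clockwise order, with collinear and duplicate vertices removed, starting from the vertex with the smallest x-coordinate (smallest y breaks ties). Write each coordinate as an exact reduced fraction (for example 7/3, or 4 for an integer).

1. After x ≥ 13: [(13,2/3) (15,1) (20,19) (13,183/10)]
2. After x ≤ 18: [(13,2/3) (15,1) (18,59/5) (18,94/5) (13,183/10)]
3. After y ≥ 17: [(13,17) (18,17) (18,94/5) (13,183/10)]
4. After y ≤ 20: [(13,17) (18,17) (18,94/5) (13,183/10)]
5. Canonical ring: [(13,17) (18,17) (18,94/5) (13,183/10)]

Clipped polygon: [(13,17) (18,17) (18,94/5) (13,183/10)]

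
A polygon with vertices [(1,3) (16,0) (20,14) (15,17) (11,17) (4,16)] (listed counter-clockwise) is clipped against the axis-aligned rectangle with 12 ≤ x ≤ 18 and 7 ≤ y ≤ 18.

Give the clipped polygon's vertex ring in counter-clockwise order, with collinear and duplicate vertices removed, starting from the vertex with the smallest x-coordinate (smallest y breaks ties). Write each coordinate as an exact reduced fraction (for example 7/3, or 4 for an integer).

Clipped polygon: [(12,7) (18,7) (18,76/5) (15,17) (12,17)]

1. After x ≥ 12: [(12,4/5) (16,0) (20,14) (15,17) (12,17)]
2. After x ≤ 18: [(12,4/5) (16,0) (18,7) (18,76/5) (15,17) (12,17)]
3. After y ≥ 7: [(12,7) (18,7) (18,7) (18,76/5) (15,17) (12,17)]
4. After y ≤ 18: [(12,7) (18,7) (18,7) (18,76/5) (15,17) (12,17)]
5. Canonical ring: [(12,7) (18,7) (18,76/5) (15,17) (12,17)]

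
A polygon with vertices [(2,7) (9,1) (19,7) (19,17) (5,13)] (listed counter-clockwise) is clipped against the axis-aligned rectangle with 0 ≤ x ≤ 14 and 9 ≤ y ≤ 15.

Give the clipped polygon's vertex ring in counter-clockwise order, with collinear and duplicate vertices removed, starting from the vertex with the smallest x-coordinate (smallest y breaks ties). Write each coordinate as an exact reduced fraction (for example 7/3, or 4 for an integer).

1. After x ≥ 0: [(2,7) (9,1) (19,7) (19,17) (5,13)]
2. After x ≤ 14: [(2,7) (9,1) (14,4) (14,109/7) (5,13)]
3. After y ≥ 9: [(3,9) (14,9) (14,109/7) (5,13)]
4. After y ≤ 15: [(3,9) (14,9) (14,15) (12,15) (5,13)]
5. Canonical ring: [(3,9) (14,9) (14,15) (12,15) (5,13)]

Clipped polygon: [(3,9) (14,9) (14,15) (12,15) (5,13)]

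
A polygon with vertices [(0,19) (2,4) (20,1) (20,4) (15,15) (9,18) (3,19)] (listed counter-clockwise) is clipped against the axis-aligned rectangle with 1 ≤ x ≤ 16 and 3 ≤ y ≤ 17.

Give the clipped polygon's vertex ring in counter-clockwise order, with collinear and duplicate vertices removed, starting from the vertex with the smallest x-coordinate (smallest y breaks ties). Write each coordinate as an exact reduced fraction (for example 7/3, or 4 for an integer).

1. After x ≥ 1: [(1,19) (1,23/2) (2,4) (20,1) (20,4) (15,15) (9,18) (3,19)]
2. After x ≤ 16: [(1,19) (1,23/2) (2,4) (16,5/3) (16,64/5) (15,15) (9,18) (3,19)]
3. After y ≥ 3: [(1,19) (1,23/2) (2,4) (8,3) (16,3) (16,64/5) (15,15) (9,18) (3,19)]
4. After y ≤ 17: [(1,17) (1,23/2) (2,4) (8,3) (16,3) (16,64/5) (15,15) (11,17)]
5. Canonical ring: [(1,23/2) (2,4) (8,3) (16,3) (16,64/5) (15,15) (11,17) (1,17)]

Clipped polygon: [(1,23/2) (2,4) (8,3) (16,3) (16,64/5) (15,15) (11,17) (1,17)]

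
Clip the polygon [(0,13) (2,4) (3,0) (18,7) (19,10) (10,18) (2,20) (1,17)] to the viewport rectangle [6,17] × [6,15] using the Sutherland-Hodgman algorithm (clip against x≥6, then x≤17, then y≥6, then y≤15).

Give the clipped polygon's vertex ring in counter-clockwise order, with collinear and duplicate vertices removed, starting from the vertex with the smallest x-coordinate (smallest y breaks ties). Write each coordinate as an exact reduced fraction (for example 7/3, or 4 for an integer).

Clipped polygon: [(6,6) (111/7,6) (17,98/15) (17,106/9) (107/8,15) (6,15)]

1. After x ≥ 6: [(6,7/5) (18,7) (19,10) (10,18) (6,19)]
2. After x ≤ 17: [(6,7/5) (17,98/15) (17,106/9) (10,18) (6,19)]
3. After y ≥ 6: [(6,6) (111/7,6) (17,98/15) (17,106/9) (10,18) (6,19)]
4. After y ≤ 15: [(6,15) (6,6) (111/7,6) (17,98/15) (17,106/9) (107/8,15)]
5. Canonical ring: [(6,6) (111/7,6) (17,98/15) (17,106/9) (107/8,15) (6,15)]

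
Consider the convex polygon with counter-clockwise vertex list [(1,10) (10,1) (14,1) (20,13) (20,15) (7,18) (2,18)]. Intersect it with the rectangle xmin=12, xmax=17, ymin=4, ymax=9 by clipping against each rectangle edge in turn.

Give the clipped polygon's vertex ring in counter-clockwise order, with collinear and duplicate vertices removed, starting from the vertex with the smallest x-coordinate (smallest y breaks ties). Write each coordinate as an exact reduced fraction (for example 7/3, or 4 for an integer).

1. After x ≥ 12: [(12,1) (14,1) (20,13) (20,15) (12,219/13)]
2. After x ≤ 17: [(12,1) (14,1) (17,7) (17,204/13) (12,219/13)]
3. After y ≥ 4: [(12,4) (31/2,4) (17,7) (17,204/13) (12,219/13)]
4. After y ≤ 9: [(12,9) (12,4) (31/2,4) (17,7) (17,9)]
5. Canonical ring: [(12,4) (31/2,4) (17,7) (17,9) (12,9)]

Clipped polygon: [(12,4) (31/2,4) (17,7) (17,9) (12,9)]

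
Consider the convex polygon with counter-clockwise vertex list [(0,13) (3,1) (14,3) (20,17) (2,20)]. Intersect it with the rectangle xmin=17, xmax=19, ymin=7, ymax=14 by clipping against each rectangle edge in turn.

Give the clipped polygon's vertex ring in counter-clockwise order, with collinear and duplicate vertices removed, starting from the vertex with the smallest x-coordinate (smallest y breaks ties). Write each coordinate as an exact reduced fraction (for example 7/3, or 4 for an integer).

1. After x ≥ 17: [(17,10) (20,17) (17,35/2)]
2. After x ≤ 19: [(17,10) (19,44/3) (19,103/6) (17,35/2)]
3. After y ≥ 7: [(17,10) (19,44/3) (19,103/6) (17,35/2)]
4. After y ≤ 14: [(17,14) (17,10) (131/7,14)]
5. Canonical ring: [(17,10) (131/7,14) (17,14)]

Clipped polygon: [(17,10) (131/7,14) (17,14)]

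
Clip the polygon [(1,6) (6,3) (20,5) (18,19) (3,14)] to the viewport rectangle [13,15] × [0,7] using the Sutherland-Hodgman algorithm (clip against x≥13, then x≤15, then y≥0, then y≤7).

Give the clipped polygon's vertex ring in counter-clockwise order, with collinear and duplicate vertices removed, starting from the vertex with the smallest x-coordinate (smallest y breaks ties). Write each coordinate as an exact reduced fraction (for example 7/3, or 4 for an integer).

1. After x ≥ 13: [(13,4) (20,5) (18,19) (13,52/3)]
2. After x ≤ 15: [(13,4) (15,30/7) (15,18) (13,52/3)]
3. After y ≥ 0: [(13,4) (15,30/7) (15,18) (13,52/3)]
4. After y ≤ 7: [(13,7) (13,4) (15,30/7) (15,7)]
5. Canonical ring: [(13,4) (15,30/7) (15,7) (13,7)]

Clipped polygon: [(13,4) (15,30/7) (15,7) (13,7)]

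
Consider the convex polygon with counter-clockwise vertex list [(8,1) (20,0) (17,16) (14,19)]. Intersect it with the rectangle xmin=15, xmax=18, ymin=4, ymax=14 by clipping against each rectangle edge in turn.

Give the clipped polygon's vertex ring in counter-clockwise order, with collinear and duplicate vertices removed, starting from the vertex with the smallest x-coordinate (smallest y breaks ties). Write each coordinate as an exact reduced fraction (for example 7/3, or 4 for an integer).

Clipped polygon: [(15,4) (18,4) (18,32/3) (139/8,14) (15,14)]

1. After x ≥ 15: [(15,5/12) (20,0) (17,16) (15,18)]
2. After x ≤ 18: [(15,5/12) (18,1/6) (18,32/3) (17,16) (15,18)]
3. After y ≥ 4: [(15,4) (18,4) (18,32/3) (17,16) (15,18)]
4. After y ≤ 14: [(15,14) (15,4) (18,4) (18,32/3) (139/8,14)]
5. Canonical ring: [(15,4) (18,4) (18,32/3) (139/8,14) (15,14)]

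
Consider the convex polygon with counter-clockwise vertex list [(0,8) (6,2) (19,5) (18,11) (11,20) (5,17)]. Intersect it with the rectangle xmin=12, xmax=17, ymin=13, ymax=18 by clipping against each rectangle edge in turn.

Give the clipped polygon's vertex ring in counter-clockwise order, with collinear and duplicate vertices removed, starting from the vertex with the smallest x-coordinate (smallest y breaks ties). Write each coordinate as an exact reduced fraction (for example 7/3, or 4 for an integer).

1. After x ≥ 12: [(12,44/13) (19,5) (18,11) (12,131/7)]
2. After x ≤ 17: [(12,44/13) (17,59/13) (17,86/7) (12,131/7)]
3. After y ≥ 13: [(12,13) (148/9,13) (12,131/7)]
4. After y ≤ 18: [(12,18) (12,13) (148/9,13) (113/9,18)]
5. Canonical ring: [(12,13) (148/9,13) (113/9,18) (12,18)]

Clipped polygon: [(12,13) (148/9,13) (113/9,18) (12,18)]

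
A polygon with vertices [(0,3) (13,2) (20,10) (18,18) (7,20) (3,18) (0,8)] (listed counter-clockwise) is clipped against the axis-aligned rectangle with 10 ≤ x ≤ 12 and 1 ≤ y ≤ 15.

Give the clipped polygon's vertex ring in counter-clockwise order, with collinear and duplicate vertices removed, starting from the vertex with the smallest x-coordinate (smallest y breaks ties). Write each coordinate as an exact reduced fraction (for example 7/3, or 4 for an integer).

1. After x ≥ 10: [(10,29/13) (13,2) (20,10) (18,18) (10,214/11)]
2. After x ≤ 12: [(10,29/13) (12,27/13) (12,210/11) (10,214/11)]
3. After y ≥ 1: [(10,29/13) (12,27/13) (12,210/11) (10,214/11)]
4. After y ≤ 15: [(10,15) (10,29/13) (12,27/13) (12,15)]
5. Canonical ring: [(10,29/13) (12,27/13) (12,15) (10,15)]

Clipped polygon: [(10,29/13) (12,27/13) (12,15) (10,15)]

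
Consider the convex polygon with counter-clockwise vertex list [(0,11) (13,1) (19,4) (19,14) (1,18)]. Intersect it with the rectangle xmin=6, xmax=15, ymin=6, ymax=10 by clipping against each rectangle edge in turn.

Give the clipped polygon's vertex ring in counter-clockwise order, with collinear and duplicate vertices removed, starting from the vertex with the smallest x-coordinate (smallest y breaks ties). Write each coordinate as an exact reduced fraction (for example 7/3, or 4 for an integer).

Clipped polygon: [(6,83/13) (13/2,6) (15,6) (15,10) (6,10)]

1. After x ≥ 6: [(6,83/13) (13,1) (19,4) (19,14) (6,152/9)]
2. After x ≤ 15: [(6,83/13) (13,1) (15,2) (15,134/9) (6,152/9)]
3. After y ≥ 6: [(6,83/13) (13/2,6) (15,6) (15,134/9) (6,152/9)]
4. After y ≤ 10: [(6,10) (6,83/13) (13/2,6) (15,6) (15,10)]
5. Canonical ring: [(6,83/13) (13/2,6) (15,6) (15,10) (6,10)]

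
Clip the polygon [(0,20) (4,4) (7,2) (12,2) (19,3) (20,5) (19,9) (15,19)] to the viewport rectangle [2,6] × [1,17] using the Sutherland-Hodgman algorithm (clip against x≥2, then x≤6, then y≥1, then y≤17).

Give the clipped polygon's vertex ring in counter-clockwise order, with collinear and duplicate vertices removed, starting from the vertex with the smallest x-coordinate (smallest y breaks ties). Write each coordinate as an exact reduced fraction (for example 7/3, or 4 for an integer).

1. After x ≥ 2: [(2,298/15) (2,12) (4,4) (7,2) (12,2) (19,3) (20,5) (19,9) (15,19)]
2. After x ≤ 6: [(6,98/5) (2,298/15) (2,12) (4,4) (6,8/3)]
3. After y ≥ 1: [(6,98/5) (2,298/15) (2,12) (4,4) (6,8/3)]
4. After y ≤ 17: [(6,17) (2,17) (2,12) (4,4) (6,8/3)]
5. Canonical ring: [(2,12) (4,4) (6,8/3) (6,17) (2,17)]

Clipped polygon: [(2,12) (4,4) (6,8/3) (6,17) (2,17)]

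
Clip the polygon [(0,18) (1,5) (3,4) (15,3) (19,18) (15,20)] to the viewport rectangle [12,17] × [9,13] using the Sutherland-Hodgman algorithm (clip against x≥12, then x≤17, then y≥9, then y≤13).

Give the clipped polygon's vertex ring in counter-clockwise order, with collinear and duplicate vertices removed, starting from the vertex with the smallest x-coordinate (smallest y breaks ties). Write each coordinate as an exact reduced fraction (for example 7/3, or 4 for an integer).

1. After x ≥ 12: [(12,98/5) (12,13/4) (15,3) (19,18) (15,20)]
2. After x ≤ 17: [(12,98/5) (12,13/4) (15,3) (17,21/2) (17,19) (15,20)]
3. After y ≥ 9: [(12,98/5) (12,9) (83/5,9) (17,21/2) (17,19) (15,20)]
4. After y ≤ 13: [(12,13) (12,9) (83/5,9) (17,21/2) (17,13)]
5. Canonical ring: [(12,9) (83/5,9) (17,21/2) (17,13) (12,13)]

Clipped polygon: [(12,9) (83/5,9) (17,21/2) (17,13) (12,13)]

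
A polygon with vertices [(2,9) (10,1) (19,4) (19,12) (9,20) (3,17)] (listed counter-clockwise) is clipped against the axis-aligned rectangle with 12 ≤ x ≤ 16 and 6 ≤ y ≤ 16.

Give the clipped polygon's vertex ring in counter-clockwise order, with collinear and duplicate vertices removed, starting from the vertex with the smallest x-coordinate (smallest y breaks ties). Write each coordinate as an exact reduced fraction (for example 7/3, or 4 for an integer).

1. After x ≥ 12: [(12,5/3) (19,4) (19,12) (12,88/5)]
2. After x ≤ 16: [(12,5/3) (16,3) (16,72/5) (12,88/5)]
3. After y ≥ 6: [(12,6) (16,6) (16,72/5) (12,88/5)]
4. After y ≤ 16: [(12,16) (12,6) (16,6) (16,72/5) (14,16)]
5. Canonical ring: [(12,6) (16,6) (16,72/5) (14,16) (12,16)]

Clipped polygon: [(12,6) (16,6) (16,72/5) (14,16) (12,16)]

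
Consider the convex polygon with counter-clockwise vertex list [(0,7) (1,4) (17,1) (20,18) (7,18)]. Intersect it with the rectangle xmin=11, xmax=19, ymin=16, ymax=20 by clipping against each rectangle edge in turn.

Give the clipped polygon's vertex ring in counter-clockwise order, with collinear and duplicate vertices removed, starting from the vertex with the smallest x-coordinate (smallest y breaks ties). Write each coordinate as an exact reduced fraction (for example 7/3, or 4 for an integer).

Clipped polygon: [(11,16) (19,16) (19,18) (11,18)]

1. After x ≥ 11: [(11,17/8) (17,1) (20,18) (11,18)]
2. After x ≤ 19: [(11,17/8) (17,1) (19,37/3) (19,18) (11,18)]
3. After y ≥ 16: [(11,16) (19,16) (19,18) (11,18)]
4. After y ≤ 20: [(11,16) (19,16) (19,18) (11,18)]
5. Canonical ring: [(11,16) (19,16) (19,18) (11,18)]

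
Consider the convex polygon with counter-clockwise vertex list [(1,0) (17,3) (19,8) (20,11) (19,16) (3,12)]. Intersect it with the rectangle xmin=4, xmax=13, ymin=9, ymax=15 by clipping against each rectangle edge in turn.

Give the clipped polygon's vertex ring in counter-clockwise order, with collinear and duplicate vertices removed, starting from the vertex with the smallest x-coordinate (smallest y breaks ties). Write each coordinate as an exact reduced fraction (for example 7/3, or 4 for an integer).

Clipped polygon: [(4,9) (13,9) (13,29/2) (4,49/4)]

1. After x ≥ 4: [(4,9/16) (17,3) (19,8) (20,11) (19,16) (4,49/4)]
2. After x ≤ 13: [(4,9/16) (13,9/4) (13,29/2) (4,49/4)]
3. After y ≥ 9: [(4,9) (13,9) (13,29/2) (4,49/4)]
4. After y ≤ 15: [(4,9) (13,9) (13,29/2) (4,49/4)]
5. Canonical ring: [(4,9) (13,9) (13,29/2) (4,49/4)]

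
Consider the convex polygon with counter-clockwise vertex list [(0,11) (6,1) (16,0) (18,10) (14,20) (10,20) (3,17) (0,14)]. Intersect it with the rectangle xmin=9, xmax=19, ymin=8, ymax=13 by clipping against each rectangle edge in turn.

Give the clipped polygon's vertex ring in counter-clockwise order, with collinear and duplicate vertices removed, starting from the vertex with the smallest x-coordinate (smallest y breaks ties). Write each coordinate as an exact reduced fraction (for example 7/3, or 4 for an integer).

Clipped polygon: [(9,8) (88/5,8) (18,10) (84/5,13) (9,13)]

1. After x ≥ 9: [(9,7/10) (16,0) (18,10) (14,20) (10,20) (9,137/7)]
2. After x ≤ 19: [(9,7/10) (16,0) (18,10) (14,20) (10,20) (9,137/7)]
3. After y ≥ 8: [(9,8) (88/5,8) (18,10) (14,20) (10,20) (9,137/7)]
4. After y ≤ 13: [(9,13) (9,8) (88/5,8) (18,10) (84/5,13)]
5. Canonical ring: [(9,8) (88/5,8) (18,10) (84/5,13) (9,13)]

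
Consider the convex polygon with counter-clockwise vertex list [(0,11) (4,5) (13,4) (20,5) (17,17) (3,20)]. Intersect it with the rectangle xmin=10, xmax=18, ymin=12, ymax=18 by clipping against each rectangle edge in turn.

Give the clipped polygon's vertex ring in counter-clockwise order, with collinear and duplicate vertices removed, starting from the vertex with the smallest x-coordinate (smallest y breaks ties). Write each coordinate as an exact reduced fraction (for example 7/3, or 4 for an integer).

Clipped polygon: [(10,12) (18,12) (18,13) (17,17) (37/3,18) (10,18)]

1. After x ≥ 10: [(10,13/3) (13,4) (20,5) (17,17) (10,37/2)]
2. After x ≤ 18: [(10,13/3) (13,4) (18,33/7) (18,13) (17,17) (10,37/2)]
3. After y ≥ 12: [(10,12) (18,12) (18,13) (17,17) (10,37/2)]
4. After y ≤ 18: [(10,18) (10,12) (18,12) (18,13) (17,17) (37/3,18)]
5. Canonical ring: [(10,12) (18,12) (18,13) (17,17) (37/3,18) (10,18)]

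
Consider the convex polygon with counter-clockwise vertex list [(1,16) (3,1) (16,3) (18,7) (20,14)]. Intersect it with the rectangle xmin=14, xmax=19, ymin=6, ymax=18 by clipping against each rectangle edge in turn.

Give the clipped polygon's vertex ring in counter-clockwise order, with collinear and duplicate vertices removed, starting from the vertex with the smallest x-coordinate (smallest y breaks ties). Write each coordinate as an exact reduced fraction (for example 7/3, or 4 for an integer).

1. After x ≥ 14: [(14,278/19) (14,35/13) (16,3) (18,7) (20,14)]
2. After x ≤ 19: [(19,268/19) (14,278/19) (14,35/13) (16,3) (18,7) (19,21/2)]
3. After y ≥ 6: [(19,268/19) (14,278/19) (14,6) (35/2,6) (18,7) (19,21/2)]
4. After y ≤ 18: [(19,268/19) (14,278/19) (14,6) (35/2,6) (18,7) (19,21/2)]
5. Canonical ring: [(14,6) (35/2,6) (18,7) (19,21/2) (19,268/19) (14,278/19)]

Clipped polygon: [(14,6) (35/2,6) (18,7) (19,21/2) (19,268/19) (14,278/19)]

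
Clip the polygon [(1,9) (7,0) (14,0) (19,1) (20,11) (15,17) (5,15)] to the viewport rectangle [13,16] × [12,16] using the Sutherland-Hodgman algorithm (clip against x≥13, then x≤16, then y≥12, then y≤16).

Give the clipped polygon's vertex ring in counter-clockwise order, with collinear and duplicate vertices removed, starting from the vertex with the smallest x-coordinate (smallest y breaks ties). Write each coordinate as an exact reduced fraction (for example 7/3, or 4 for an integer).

1. After x ≥ 13: [(13,0) (14,0) (19,1) (20,11) (15,17) (13,83/5)]
2. After x ≤ 16: [(13,0) (14,0) (16,2/5) (16,79/5) (15,17) (13,83/5)]
3. After y ≥ 12: [(13,12) (16,12) (16,79/5) (15,17) (13,83/5)]
4. After y ≤ 16: [(13,16) (13,12) (16,12) (16,79/5) (95/6,16)]
5. Canonical ring: [(13,12) (16,12) (16,79/5) (95/6,16) (13,16)]

Clipped polygon: [(13,12) (16,12) (16,79/5) (95/6,16) (13,16)]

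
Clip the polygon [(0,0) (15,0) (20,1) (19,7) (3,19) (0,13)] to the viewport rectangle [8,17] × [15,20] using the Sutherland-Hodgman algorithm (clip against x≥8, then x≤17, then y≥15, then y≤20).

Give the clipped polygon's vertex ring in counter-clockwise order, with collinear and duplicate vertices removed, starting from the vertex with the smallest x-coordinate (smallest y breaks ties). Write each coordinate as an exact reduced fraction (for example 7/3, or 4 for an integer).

1. After x ≥ 8: [(8,0) (15,0) (20,1) (19,7) (8,61/4)]
2. After x ≤ 17: [(8,0) (15,0) (17,2/5) (17,17/2) (8,61/4)]
3. After y ≥ 15: [(8,15) (25/3,15) (8,61/4)]
4. After y ≤ 20: [(8,15) (25/3,15) (8,61/4)]
5. Canonical ring: [(8,15) (25/3,15) (8,61/4)]

Clipped polygon: [(8,15) (25/3,15) (8,61/4)]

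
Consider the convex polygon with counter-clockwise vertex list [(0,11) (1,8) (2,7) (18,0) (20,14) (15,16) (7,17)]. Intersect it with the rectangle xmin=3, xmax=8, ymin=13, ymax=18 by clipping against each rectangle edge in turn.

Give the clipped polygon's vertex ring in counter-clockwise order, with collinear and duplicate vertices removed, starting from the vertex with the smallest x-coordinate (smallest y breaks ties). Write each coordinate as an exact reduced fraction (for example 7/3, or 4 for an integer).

Clipped polygon: [(3,13) (8,13) (8,135/8) (7,17) (3,95/7)]

1. After x ≥ 3: [(3,95/7) (3,105/16) (18,0) (20,14) (15,16) (7,17)]
2. After x ≤ 8: [(3,95/7) (3,105/16) (8,35/8) (8,135/8) (7,17)]
3. After y ≥ 13: [(3,95/7) (3,13) (8,13) (8,135/8) (7,17)]
4. After y ≤ 18: [(3,95/7) (3,13) (8,13) (8,135/8) (7,17)]
5. Canonical ring: [(3,13) (8,13) (8,135/8) (7,17) (3,95/7)]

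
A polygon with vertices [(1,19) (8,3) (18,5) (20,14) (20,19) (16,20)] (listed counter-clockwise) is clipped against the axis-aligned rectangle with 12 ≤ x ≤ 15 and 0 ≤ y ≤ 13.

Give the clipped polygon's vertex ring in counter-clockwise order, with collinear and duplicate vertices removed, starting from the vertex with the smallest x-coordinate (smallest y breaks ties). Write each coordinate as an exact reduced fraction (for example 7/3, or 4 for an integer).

1. After x ≥ 12: [(12,296/15) (12,19/5) (18,5) (20,14) (20,19) (16,20)]
2. After x ≤ 15: [(15,299/15) (12,296/15) (12,19/5) (15,22/5)]
3. After y ≥ 0: [(15,299/15) (12,296/15) (12,19/5) (15,22/5)]
4. After y ≤ 13: [(15,13) (12,13) (12,19/5) (15,22/5)]
5. Canonical ring: [(12,19/5) (15,22/5) (15,13) (12,13)]

Clipped polygon: [(12,19/5) (15,22/5) (15,13) (12,13)]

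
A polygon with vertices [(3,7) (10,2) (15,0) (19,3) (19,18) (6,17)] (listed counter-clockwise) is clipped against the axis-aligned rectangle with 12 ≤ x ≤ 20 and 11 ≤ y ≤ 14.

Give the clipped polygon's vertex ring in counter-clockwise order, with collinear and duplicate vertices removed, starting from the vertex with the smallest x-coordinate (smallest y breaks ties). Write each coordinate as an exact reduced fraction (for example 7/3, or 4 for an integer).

1. After x ≥ 12: [(12,6/5) (15,0) (19,3) (19,18) (12,227/13)]
2. After x ≤ 20: [(12,6/5) (15,0) (19,3) (19,18) (12,227/13)]
3. After y ≥ 11: [(12,11) (19,11) (19,18) (12,227/13)]
4. After y ≤ 14: [(12,14) (12,11) (19,11) (19,14)]
5. Canonical ring: [(12,11) (19,11) (19,14) (12,14)]

Clipped polygon: [(12,11) (19,11) (19,14) (12,14)]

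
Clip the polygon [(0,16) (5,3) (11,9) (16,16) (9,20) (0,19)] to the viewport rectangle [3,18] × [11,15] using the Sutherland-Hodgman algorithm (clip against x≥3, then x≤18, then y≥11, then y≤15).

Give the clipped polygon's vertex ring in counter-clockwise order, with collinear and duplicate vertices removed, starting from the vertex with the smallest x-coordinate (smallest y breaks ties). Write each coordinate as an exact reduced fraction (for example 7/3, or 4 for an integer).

1. After x ≥ 3: [(3,41/5) (5,3) (11,9) (16,16) (9,20) (3,58/3)]
2. After x ≤ 18: [(3,41/5) (5,3) (11,9) (16,16) (9,20) (3,58/3)]
3. After y ≥ 11: [(3,11) (87/7,11) (16,16) (9,20) (3,58/3)]
4. After y ≤ 15: [(3,15) (3,11) (87/7,11) (107/7,15)]
5. Canonical ring: [(3,11) (87/7,11) (107/7,15) (3,15)]

Clipped polygon: [(3,11) (87/7,11) (107/7,15) (3,15)]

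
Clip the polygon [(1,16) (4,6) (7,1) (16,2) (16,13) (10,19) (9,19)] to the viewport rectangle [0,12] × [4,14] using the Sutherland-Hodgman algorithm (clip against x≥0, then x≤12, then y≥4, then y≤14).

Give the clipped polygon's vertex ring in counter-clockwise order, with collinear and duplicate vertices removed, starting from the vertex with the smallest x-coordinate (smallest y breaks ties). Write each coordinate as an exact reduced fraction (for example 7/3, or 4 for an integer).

Clipped polygon: [(8/5,14) (4,6) (26/5,4) (12,4) (12,14)]

1. After x ≥ 0: [(1,16) (4,6) (7,1) (16,2) (16,13) (10,19) (9,19)]
2. After x ≤ 12: [(1,16) (4,6) (7,1) (12,14/9) (12,17) (10,19) (9,19)]
3. After y ≥ 4: [(1,16) (4,6) (26/5,4) (12,4) (12,17) (10,19) (9,19)]
4. After y ≤ 14: [(8/5,14) (4,6) (26/5,4) (12,4) (12,14)]
5. Canonical ring: [(8/5,14) (4,6) (26/5,4) (12,4) (12,14)]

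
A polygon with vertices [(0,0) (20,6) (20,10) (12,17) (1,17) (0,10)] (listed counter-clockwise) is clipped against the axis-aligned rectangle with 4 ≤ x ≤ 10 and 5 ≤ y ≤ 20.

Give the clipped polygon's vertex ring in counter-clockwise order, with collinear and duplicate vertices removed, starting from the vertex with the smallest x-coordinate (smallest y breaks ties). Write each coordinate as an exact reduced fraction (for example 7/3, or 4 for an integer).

Clipped polygon: [(4,5) (10,5) (10,17) (4,17)]

1. After x ≥ 4: [(4,6/5) (20,6) (20,10) (12,17) (4,17)]
2. After x ≤ 10: [(4,6/5) (10,3) (10,17) (4,17)]
3. After y ≥ 5: [(4,5) (10,5) (10,17) (4,17)]
4. After y ≤ 20: [(4,5) (10,5) (10,17) (4,17)]
5. Canonical ring: [(4,5) (10,5) (10,17) (4,17)]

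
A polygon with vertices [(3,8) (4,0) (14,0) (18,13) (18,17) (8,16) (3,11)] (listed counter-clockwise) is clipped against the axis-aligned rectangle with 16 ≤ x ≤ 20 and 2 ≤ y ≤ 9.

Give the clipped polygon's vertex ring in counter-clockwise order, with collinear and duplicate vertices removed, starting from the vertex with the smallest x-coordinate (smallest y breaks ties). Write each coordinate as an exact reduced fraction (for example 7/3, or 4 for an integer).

1. After x ≥ 16: [(16,13/2) (18,13) (18,17) (16,84/5)]
2. After x ≤ 20: [(16,13/2) (18,13) (18,17) (16,84/5)]
3. After y ≥ 2: [(16,13/2) (18,13) (18,17) (16,84/5)]
4. After y ≤ 9: [(16,9) (16,13/2) (218/13,9)]
5. Canonical ring: [(16,13/2) (218/13,9) (16,9)]

Clipped polygon: [(16,13/2) (218/13,9) (16,9)]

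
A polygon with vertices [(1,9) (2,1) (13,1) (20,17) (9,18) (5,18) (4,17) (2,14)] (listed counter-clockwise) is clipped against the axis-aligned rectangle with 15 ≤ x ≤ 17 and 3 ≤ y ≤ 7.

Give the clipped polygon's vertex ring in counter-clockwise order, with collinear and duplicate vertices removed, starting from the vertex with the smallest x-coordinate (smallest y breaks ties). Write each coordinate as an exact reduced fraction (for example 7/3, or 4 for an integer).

1. After x ≥ 15: [(15,39/7) (20,17) (15,192/11)]
2. After x ≤ 17: [(15,39/7) (17,71/7) (17,190/11) (15,192/11)]
3. After y ≥ 3: [(15,39/7) (17,71/7) (17,190/11) (15,192/11)]
4. After y ≤ 7: [(15,7) (15,39/7) (125/8,7)]
5. Canonical ring: [(15,39/7) (125/8,7) (15,7)]

Clipped polygon: [(15,39/7) (125/8,7) (15,7)]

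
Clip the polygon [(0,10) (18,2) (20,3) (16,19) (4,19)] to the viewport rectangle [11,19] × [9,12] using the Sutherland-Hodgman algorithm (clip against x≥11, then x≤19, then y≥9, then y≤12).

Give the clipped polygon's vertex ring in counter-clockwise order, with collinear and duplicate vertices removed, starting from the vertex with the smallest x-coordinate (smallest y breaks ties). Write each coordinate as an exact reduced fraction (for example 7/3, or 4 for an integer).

Clipped polygon: [(11,9) (37/2,9) (71/4,12) (11,12)]

1. After x ≥ 11: [(11,46/9) (18,2) (20,3) (16,19) (11,19)]
2. After x ≤ 19: [(11,46/9) (18,2) (19,5/2) (19,7) (16,19) (11,19)]
3. After y ≥ 9: [(11,9) (37/2,9) (16,19) (11,19)]
4. After y ≤ 12: [(11,12) (11,9) (37/2,9) (71/4,12)]
5. Canonical ring: [(11,9) (37/2,9) (71/4,12) (11,12)]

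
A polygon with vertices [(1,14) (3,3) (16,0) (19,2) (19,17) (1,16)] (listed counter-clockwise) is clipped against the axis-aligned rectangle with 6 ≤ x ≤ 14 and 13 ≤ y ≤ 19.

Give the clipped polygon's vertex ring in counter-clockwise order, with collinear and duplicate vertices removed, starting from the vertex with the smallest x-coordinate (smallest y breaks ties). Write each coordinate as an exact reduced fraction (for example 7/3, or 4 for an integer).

Clipped polygon: [(6,13) (14,13) (14,301/18) (6,293/18)]

1. After x ≥ 6: [(6,30/13) (16,0) (19,2) (19,17) (6,293/18)]
2. After x ≤ 14: [(6,30/13) (14,6/13) (14,301/18) (6,293/18)]
3. After y ≥ 13: [(6,13) (14,13) (14,301/18) (6,293/18)]
4. After y ≤ 19: [(6,13) (14,13) (14,301/18) (6,293/18)]
5. Canonical ring: [(6,13) (14,13) (14,301/18) (6,293/18)]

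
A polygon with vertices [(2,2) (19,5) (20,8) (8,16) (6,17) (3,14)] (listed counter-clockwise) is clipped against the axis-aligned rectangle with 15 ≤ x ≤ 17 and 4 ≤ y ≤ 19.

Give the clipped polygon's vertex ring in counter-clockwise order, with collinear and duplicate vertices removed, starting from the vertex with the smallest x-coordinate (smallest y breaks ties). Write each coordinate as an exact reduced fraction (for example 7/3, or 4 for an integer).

Clipped polygon: [(15,73/17) (17,79/17) (17,10) (15,34/3)]

1. After x ≥ 15: [(15,73/17) (19,5) (20,8) (15,34/3)]
2. After x ≤ 17: [(15,73/17) (17,79/17) (17,10) (15,34/3)]
3. After y ≥ 4: [(15,73/17) (17,79/17) (17,10) (15,34/3)]
4. After y ≤ 19: [(15,73/17) (17,79/17) (17,10) (15,34/3)]
5. Canonical ring: [(15,73/17) (17,79/17) (17,10) (15,34/3)]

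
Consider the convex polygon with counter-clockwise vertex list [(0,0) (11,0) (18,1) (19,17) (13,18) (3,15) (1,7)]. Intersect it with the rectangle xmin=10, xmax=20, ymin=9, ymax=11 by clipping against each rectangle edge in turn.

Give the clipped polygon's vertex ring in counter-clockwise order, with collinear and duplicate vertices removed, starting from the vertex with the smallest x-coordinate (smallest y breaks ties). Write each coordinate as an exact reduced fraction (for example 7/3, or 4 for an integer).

1. After x ≥ 10: [(10,0) (11,0) (18,1) (19,17) (13,18) (10,171/10)]
2. After x ≤ 20: [(10,0) (11,0) (18,1) (19,17) (13,18) (10,171/10)]
3. After y ≥ 9: [(10,9) (37/2,9) (19,17) (13,18) (10,171/10)]
4. After y ≤ 11: [(10,11) (10,9) (37/2,9) (149/8,11)]
5. Canonical ring: [(10,9) (37/2,9) (149/8,11) (10,11)]

Clipped polygon: [(10,9) (37/2,9) (149/8,11) (10,11)]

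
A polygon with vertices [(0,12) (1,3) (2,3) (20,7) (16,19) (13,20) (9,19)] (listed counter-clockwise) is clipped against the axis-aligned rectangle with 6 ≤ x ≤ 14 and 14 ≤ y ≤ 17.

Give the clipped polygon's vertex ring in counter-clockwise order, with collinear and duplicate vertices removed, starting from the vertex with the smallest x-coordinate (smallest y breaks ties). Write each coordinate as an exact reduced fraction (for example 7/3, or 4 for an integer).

Clipped polygon: [(6,14) (14,14) (14,17) (45/7,17) (6,50/3)]

1. After x ≥ 6: [(6,50/3) (6,35/9) (20,7) (16,19) (13,20) (9,19)]
2. After x ≤ 14: [(6,50/3) (6,35/9) (14,17/3) (14,59/3) (13,20) (9,19)]
3. After y ≥ 14: [(6,50/3) (6,14) (14,14) (14,59/3) (13,20) (9,19)]
4. After y ≤ 17: [(45/7,17) (6,50/3) (6,14) (14,14) (14,17)]
5. Canonical ring: [(6,14) (14,14) (14,17) (45/7,17) (6,50/3)]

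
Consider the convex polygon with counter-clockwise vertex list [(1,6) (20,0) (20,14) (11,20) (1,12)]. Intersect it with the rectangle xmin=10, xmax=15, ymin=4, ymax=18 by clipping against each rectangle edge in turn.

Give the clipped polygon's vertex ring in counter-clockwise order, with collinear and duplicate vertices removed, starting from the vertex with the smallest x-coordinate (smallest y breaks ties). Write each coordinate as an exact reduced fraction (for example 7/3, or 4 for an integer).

Clipped polygon: [(10,4) (15,4) (15,52/3) (14,18) (10,18)]

1. After x ≥ 10: [(10,60/19) (20,0) (20,14) (11,20) (10,96/5)]
2. After x ≤ 15: [(10,60/19) (15,30/19) (15,52/3) (11,20) (10,96/5)]
3. After y ≥ 4: [(10,4) (15,4) (15,52/3) (11,20) (10,96/5)]
4. After y ≤ 18: [(10,18) (10,4) (15,4) (15,52/3) (14,18)]
5. Canonical ring: [(10,4) (15,4) (15,52/3) (14,18) (10,18)]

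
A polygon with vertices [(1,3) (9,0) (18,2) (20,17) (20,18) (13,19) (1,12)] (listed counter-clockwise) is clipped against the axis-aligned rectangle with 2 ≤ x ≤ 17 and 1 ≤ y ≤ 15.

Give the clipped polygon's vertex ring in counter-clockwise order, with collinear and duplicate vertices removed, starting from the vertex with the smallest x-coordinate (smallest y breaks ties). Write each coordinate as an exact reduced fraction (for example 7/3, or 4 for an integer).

Clipped polygon: [(2,21/8) (19/3,1) (27/2,1) (17,16/9) (17,15) (43/7,15) (2,151/12)]

1. After x ≥ 2: [(2,21/8) (9,0) (18,2) (20,17) (20,18) (13,19) (2,151/12)]
2. After x ≤ 17: [(2,21/8) (9,0) (17,16/9) (17,129/7) (13,19) (2,151/12)]
3. After y ≥ 1: [(2,21/8) (19/3,1) (27/2,1) (17,16/9) (17,129/7) (13,19) (2,151/12)]
4. After y ≤ 15: [(2,21/8) (19/3,1) (27/2,1) (17,16/9) (17,15) (43/7,15) (2,151/12)]
5. Canonical ring: [(2,21/8) (19/3,1) (27/2,1) (17,16/9) (17,15) (43/7,15) (2,151/12)]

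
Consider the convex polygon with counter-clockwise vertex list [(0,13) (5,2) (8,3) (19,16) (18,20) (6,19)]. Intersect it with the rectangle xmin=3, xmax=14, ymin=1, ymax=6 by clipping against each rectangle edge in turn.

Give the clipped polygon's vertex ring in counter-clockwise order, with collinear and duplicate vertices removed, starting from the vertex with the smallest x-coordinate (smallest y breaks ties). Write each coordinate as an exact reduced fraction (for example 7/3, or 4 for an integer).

1. After x ≥ 3: [(3,16) (3,32/5) (5,2) (8,3) (19,16) (18,20) (6,19)]
2. After x ≤ 14: [(3,16) (3,32/5) (5,2) (8,3) (14,111/11) (14,59/3) (6,19)]
3. After y ≥ 1: [(3,16) (3,32/5) (5,2) (8,3) (14,111/11) (14,59/3) (6,19)]
4. After y ≤ 6: [(35/11,6) (5,2) (8,3) (137/13,6)]
5. Canonical ring: [(35/11,6) (5,2) (8,3) (137/13,6)]

Clipped polygon: [(35/11,6) (5,2) (8,3) (137/13,6)]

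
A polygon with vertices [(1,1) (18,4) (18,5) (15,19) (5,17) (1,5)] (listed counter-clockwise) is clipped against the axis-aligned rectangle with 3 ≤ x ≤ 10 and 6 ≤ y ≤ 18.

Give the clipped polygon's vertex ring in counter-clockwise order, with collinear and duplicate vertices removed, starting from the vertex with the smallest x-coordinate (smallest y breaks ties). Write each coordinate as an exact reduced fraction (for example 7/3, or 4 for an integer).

1. After x ≥ 3: [(3,23/17) (18,4) (18,5) (15,19) (5,17) (3,11)]
2. After x ≤ 10: [(3,23/17) (10,44/17) (10,18) (5,17) (3,11)]
3. After y ≥ 6: [(3,6) (10,6) (10,18) (5,17) (3,11)]
4. After y ≤ 18: [(3,6) (10,6) (10,18) (5,17) (3,11)]
5. Canonical ring: [(3,6) (10,6) (10,18) (5,17) (3,11)]

Clipped polygon: [(3,6) (10,6) (10,18) (5,17) (3,11)]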